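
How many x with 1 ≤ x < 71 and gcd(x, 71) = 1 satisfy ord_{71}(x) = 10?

4

φ(71) = 71 − 1 = 70 = 2 · 5 · 7.
In a cyclic group of order 70, there are φ(d) elements of order d for each divisor d of 70, and zero for non-divisors.
10 = 2 · 5 divides 70, and φ(10) = 4.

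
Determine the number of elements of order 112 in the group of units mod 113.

48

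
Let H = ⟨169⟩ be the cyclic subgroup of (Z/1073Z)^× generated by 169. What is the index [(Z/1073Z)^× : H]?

8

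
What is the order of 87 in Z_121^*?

22

By Lagrange's theorem, ord_121(87) divides φ(121) = φ(11^2) = 11·(11−1) = 110 = 2 · 5 · 11.
Divisors of 110: 1, 2, 5, 10, 11, 22, 55, 110.
Compute 87^d (mod 121) for the divisors d until we hit 1:
87^1 ≡ 87 (mod 121)
87^2 ≡ 67 (mod 121)
87^5 ≡ 76 (mod 121)
87^10 ≡ 89 (mod 121)
87^11 ≡ 120 (mod 121)
87^22 ≡ 1 (mod 121) ✓
Therefore the multiplicative order of 87 modulo 121 is 22.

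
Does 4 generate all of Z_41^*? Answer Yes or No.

φ(41) = 41 − 1 = 40 = 2^3 · 5.
An element g generates (Z/41Z)^× iff g^(40/q) ≢ 1 (mod 41) for each prime q ∈ {2, 5}.
4^20 ≡ 1 (mod 41)  [q = 2: ≡ 1 ✗]
4^8 ≡ 18 (mod 41)  [q = 5: ≢ 1 ✓]
4^20 ≡ 1 shows ord(4) | 20, strictly less than φ(41); not a primitive root.

No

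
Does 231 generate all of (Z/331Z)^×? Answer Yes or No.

φ(331) = 331 − 1 = 330 = 2 · 3 · 5 · 11.
An element g generates (Z/331Z)^× iff g^(330/q) ≢ 1 (mod 331) for each prime q ∈ {2, 3, 5, 11}.
231^165 ≡ 330 (mod 331)  [q = 2: ≢ 1 ✓]
231^110 ≡ 1 (mod 331)  [q = 3: ≡ 1 ✗]
231^66 ≡ 150 (mod 331)  [q = 5: ≢ 1 ✓]
231^30 ≡ 293 (mod 331)  [q = 11: ≢ 1 ✓]
231^110 ≡ 1 shows ord(231) | 110, strictly less than φ(331); not a primitive root.

No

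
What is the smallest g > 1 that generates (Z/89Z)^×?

3

φ(89) = 89 − 1 = 88 = 2^3 · 11.
g is a primitive root iff g^(88/q) ≢ 1 (mod 89) for each prime q ∈ {2, 11}.
g = 2: 2^44 ≡ 1 — hits 1, so not a primitive root.
g = 3: 3^44 ≡ 88; 3^8 ≡ 64 — none is 1, so 3 is a primitive root.
The smallest primitive root modulo 89 is 3.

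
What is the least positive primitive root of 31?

3

φ(31) = 31 − 1 = 30 = 2 · 3 · 5.
Test candidates g = 2, 3, … against the prime factors q ∈ {2, 3, 5} of φ(31): g is a generator iff g^(30/q) ≢ 1 for every such q.
g = 2: 2^15 ≡ 1 — hits 1, so not a primitive root.
g = 3: 3^15 ≡ 30; 3^10 ≡ 25; 3^6 ≡ 16 — none is 1, so 3 is a primitive root.
The smallest primitive root modulo 31 is 3.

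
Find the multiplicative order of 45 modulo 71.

Since 45 ∈ (Z/71Z)^×, its order divides φ(71) = 71 − 1 = 70 = 2 · 5 · 7.
Divisors of 70: 1, 2, 5, 7, 10, 14, 35, 70.
Evaluate successive powers at the divisors of 70:
45^1 ≡ 45 (mod 71)
45^2 ≡ 37 (mod 71)
45^5 ≡ 48 (mod 71)
45^7 ≡ 1 (mod 71) ✓
The smallest such exponent is 7, so the order of 45 is 7.

7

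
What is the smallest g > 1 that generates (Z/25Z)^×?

2

φ(25) = φ(5^2) = 5·(5−1) = 20 = 2^2 · 5.
g is a primitive root iff g^(20/q) ≢ 1 (mod 25) for each prime q ∈ {2, 5}.
g = 2: 2^10 ≡ 24; 2^4 ≡ 16 — none is 1, so 2 is a primitive root.
The smallest primitive root modulo 25 is 2.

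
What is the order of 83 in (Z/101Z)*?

100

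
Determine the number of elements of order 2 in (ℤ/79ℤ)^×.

φ(79) = 79 − 1 = 78 = 2 · 3 · 13.
Since (Z/79Z)^× is cyclic of order 78, the number of elements of order d is φ(d) when d | 78 and 0 otherwise.
2 | 78, and φ(2) = 2 − 1 = 1.

1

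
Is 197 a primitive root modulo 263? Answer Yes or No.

φ(263) = 263 − 1 = 262 = 2 · 131.
It suffices to check that the order of 197 is not a proper divisor of 262: compute 197^(262/q) for q ∈ {2, 131}.
197^131 ≡ 262 (mod 263)  [q = 2: ≢ 1 ✓]
197^2 ≡ 148 (mod 263)  [q = 131: ≢ 1 ✓]
Every test exponent gives a nontrivial residue, hence 197 generates the full group.

Yes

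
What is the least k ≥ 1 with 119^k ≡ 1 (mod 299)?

132

Since 119 ∈ (Z/299Z)^×, its order divides φ(299) = φ(13·23) = (13−1)·(23−1) = 12·22 = 264 = 2^3 · 3 · 11.
Divisors of 264: 1, 2, 3, 4, 6, 8, 11, 12, 22, 24, 33, 44, 66, 88, 132, 264.
Compute 119^d (mod 299) for the divisors d until we hit 1:
119^1 ≡ 119 (mod 299)
119^2 ≡ 108 (mod 299)
119^3 ≡ 294 (mod 299)
119^4 ≡ 3 (mod 299)
119^6 ≡ 25 (mod 299)
119^8 ≡ 9 (mod 299)
119^11 ≡ 254 (mod 299)
119^12 ≡ 27 (mod 299)
119^22 ≡ 231 (mod 299)
119^24 ≡ 131 (mod 299)
119^33 ≡ 70 (mod 299)
119^44 ≡ 139 (mod 299)
119^66 ≡ 116 (mod 299)
119^88 ≡ 185 (mod 299)
119^132 ≡ 1 (mod 299) ✓
Therefore the multiplicative order of 119 modulo 299 is 132.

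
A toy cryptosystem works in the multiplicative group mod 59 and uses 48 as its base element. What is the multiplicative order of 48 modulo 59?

29

By Lagrange's theorem, ord_59(48) divides φ(59) = 59 − 1 = 58 = 2 · 29.
Divisors of 58: 1, 2, 29, 58.
Compute 48^d (mod 59) for the divisors d until we hit 1:
48^1 ≡ 48 (mod 59)
48^2 ≡ 3 (mod 59)
48^29 ≡ 1 (mod 59) ✓
Hence ord(48) = 29.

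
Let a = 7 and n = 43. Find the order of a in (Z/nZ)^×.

6

By Lagrange's theorem, ord_43(7) divides φ(43) = 43 − 1 = 42 = 2 · 3 · 7.
Divisors of 42: 1, 2, 3, 6, 7, 14, 21, 42.
Test each divisor d:
7^1 ≡ 7 (mod 43)
7^2 ≡ 6 (mod 43)
7^3 ≡ 42 (mod 43)
7^6 ≡ 1 (mod 43) ✓
Hence ord(7) = 6.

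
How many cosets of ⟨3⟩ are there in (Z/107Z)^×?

By Lagrange's theorem, ord_107(3) divides φ(107) = 107 − 1 = 106 = 2 · 53.
Divisors of 106: 1, 2, 53, 106.
Evaluate successive powers at the divisors of 106:
3^1 ≡ 3 (mod 107)
3^2 ≡ 9 (mod 107)
3^53 ≡ 1 (mod 107) ✓
Thus |⟨3⟩| = ord(3) = 53.
[(Z/107Z)^× : ⟨3⟩] = 106/53 = 2.

2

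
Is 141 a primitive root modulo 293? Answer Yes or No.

φ(293) = 293 − 1 = 292 = 2^2 · 73.
An element g generates (Z/293Z)^× iff g^(292/q) ≢ 1 (mod 293) for each prime q ∈ {2, 73}.
141^146 ≡ 1 (mod 293)  [q = 2: ≡ 1 ✗]
141^4 ≡ 91 (mod 293)  [q = 73: ≢ 1 ✓]
Since 141^146 ≡ 1, the order of 141 divides 146 < 292, so 141 is not a primitive root.

No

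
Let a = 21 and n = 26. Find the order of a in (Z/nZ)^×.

4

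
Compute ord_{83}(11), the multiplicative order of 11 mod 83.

By Lagrange's theorem, ord_83(11) divides φ(83) = 83 − 1 = 82 = 2 · 41.
Divisors of 82: 1, 2, 41, 82.
Evaluate successive powers at the divisors of 82:
11^1 ≡ 11 (mod 83)
11^2 ≡ 38 (mod 83)
11^41 ≡ 1 (mod 83) ✓
The smallest such exponent is 41, so the order of 11 is 41.

41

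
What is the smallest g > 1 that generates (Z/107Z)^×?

2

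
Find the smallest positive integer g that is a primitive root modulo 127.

3

φ(127) = 127 − 1 = 126 = 2 · 3^2 · 7.
g is a primitive root iff g^(126/q) ≢ 1 (mod 127) for each prime q ∈ {2, 3, 7}.
g = 2: 2^63 ≡ 1 — hits 1, so not a primitive root.
g = 3: 3^63 ≡ 126; 3^42 ≡ 107; 3^18 ≡ 4 — none is 1, so 3 is a primitive root.
The smallest primitive root modulo 127 is 3.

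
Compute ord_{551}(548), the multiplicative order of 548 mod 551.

Since 548 ∈ (Z/551Z)^×, its order divides φ(551) = φ(19·29) = (19−1)·(29−1) = 18·28 = 504 = 2^3 · 3^2 · 7.
Divisors of 504: 1, 2, 3, 4, 6, 7, 8, 9, 12, 14, 18, 21, 24, 28, 36, 42, 56, 63, 72, 84, 126, 168, 252, 504.
Test each divisor d:
548^1 ≡ 548 (mod 551)
548^2 ≡ 9 (mod 551)
548^3 ≡ 524 (mod 551)
548^4 ≡ 81 (mod 551)
548^6 ≡ 178 (mod 551)
548^7 ≡ 17 (mod 551)
548^8 ≡ 500 (mod 551)
548^9 ≡ 153 (mod 551)
548^12 ≡ 277 (mod 551)
548^14 ≡ 289 (mod 551)
548^18 ≡ 267 (mod 551)
548^21 ≡ 505 (mod 551)
548^24 ≡ 140 (mod 551)
548^28 ≡ 320 (mod 551)
548^36 ≡ 210 (mod 551)
548^42 ≡ 463 (mod 551)
548^56 ≡ 465 (mod 551)
548^63 ≡ 191 (mod 551)
548^72 ≡ 20 (mod 551)
548^84 ≡ 30 (mod 551)
548^126 ≡ 115 (mod 551)
548^168 ≡ 349 (mod 551)
548^252 ≡ 1 (mod 551) ✓
So ord_551(548) = 252.

252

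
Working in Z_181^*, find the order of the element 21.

180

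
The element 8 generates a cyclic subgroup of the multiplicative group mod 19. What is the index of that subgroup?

3

ord(8) | φ(19) = 19 − 1 = 18 = 2 · 3^2.
Divisors of 18: 1, 2, 3, 6, 9, 18.
Test each divisor d:
8^1 ≡ 8 (mod 19)
8^2 ≡ 7 (mod 19)
8^3 ≡ 18 (mod 19)
8^6 ≡ 1 (mod 19) ✓
The order of 8 is 6, so the subgroup it generates has 6 elements.
[(Z/19Z)^× : ⟨8⟩] = 18/6 = 3.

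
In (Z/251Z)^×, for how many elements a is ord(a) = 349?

0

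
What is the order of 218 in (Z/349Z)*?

116

Since 218 ∈ (Z/349Z)^×, its order divides φ(349) = 349 − 1 = 348 = 2^2 · 3 · 29.
Divisors of 348: 1, 2, 3, 4, 6, 12, 29, 58, 87, 116, 174, 348.
Check 218^d mod 349 for each divisor in increasing order:
218^1 ≡ 218 (mod 349)
218^2 ≡ 60 (mod 349)
218^3 ≡ 167 (mod 349)
218^4 ≡ 110 (mod 349)
218^6 ≡ 318 (mod 349)
218^12 ≡ 263 (mod 349)
218^29 ≡ 213 (mod 349)
218^58 ≡ 348 (mod 349)
218^87 ≡ 136 (mod 349)
218^116 ≡ 1 (mod 349) ✓
So ord_349(218) = 116.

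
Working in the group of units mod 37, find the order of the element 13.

36

Since 13 ∈ (Z/37Z)^×, its order divides φ(37) = 37 − 1 = 36 = 2^2 · 3^2.
Divisors of 36: 1, 2, 3, 4, 6, 9, 12, 18, 36.
Compute 13^d (mod 37) for the divisors d until we hit 1:
13^1 ≡ 13
13^2 ≡ 21
13^3 ≡ 14
13^4 ≡ 34
13^6 ≡ 11
13^9 ≡ 6
13^12 ≡ 10
13^18 ≡ 36
13^36 ≡ 1
Hence ord(13) = 36.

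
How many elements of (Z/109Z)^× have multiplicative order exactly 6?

2

φ(109) = 109 − 1 = 108 = 2^2 · 3^3.
In a cyclic group of order 108, there are φ(d) elements of order d for each divisor d of 108, and zero for non-divisors.
6 = 2 · 3 divides 108, and φ(6) = 2.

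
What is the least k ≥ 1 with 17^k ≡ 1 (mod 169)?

78

By Lagrange's theorem, ord_169(17) divides φ(169) = φ(13^2) = 13·(13−1) = 156 = 2^2 · 3 · 13.
Divisors of 156: 1, 2, 3, 4, 6, 12, 13, 26, 39, 52, 78, 156.
Check 17^d mod 169 for each divisor in increasing order:
17^1 ≡ 17
17^2 ≡ 120
17^3 ≡ 12
17^4 ≡ 35
17^6 ≡ 144
17^12 ≡ 118
17^13 ≡ 147
17^26 ≡ 146
17^39 ≡ 168
17^52 ≡ 22
17^78 ≡ 1
The smallest such exponent is 78, so the order of 17 is 78.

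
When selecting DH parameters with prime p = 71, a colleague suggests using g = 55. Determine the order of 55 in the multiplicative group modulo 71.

70

The order of 55 must divide φ(71) = 71 − 1 = 70 = 2 · 5 · 7.
Divisors of 70: 1, 2, 5, 7, 10, 14, 35, 70.
Check 55^d mod 71 for each divisor in increasing order:
55^1 ≡ 55
55^2 ≡ 43
55^5 ≡ 23
55^7 ≡ 66
55^10 ≡ 32
55^14 ≡ 25
55^35 ≡ 70
55^70 ≡ 1
So ord_71(55) = 70.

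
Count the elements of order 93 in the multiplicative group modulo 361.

0

φ(361) = φ(19^2) = 19·(19−1) = 342 = 2 · 3^2 · 19.
In a cyclic group of order 342, there are φ(d) elements of order d for each divisor d of 342, and zero for non-divisors.
93 does not divide 342, so no element of (Z/361Z)^× has order 93.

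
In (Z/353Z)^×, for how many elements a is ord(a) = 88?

40

φ(353) = 353 − 1 = 352 = 2^5 · 11.
In a cyclic group of order 352, there are φ(d) elements of order d for each divisor d of 352, and zero for non-divisors.
88 = 2^3 · 11 divides 352, and φ(88) = 40.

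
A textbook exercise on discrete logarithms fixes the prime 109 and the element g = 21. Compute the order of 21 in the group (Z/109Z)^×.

27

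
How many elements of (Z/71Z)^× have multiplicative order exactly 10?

4

φ(71) = 71 − 1 = 70 = 2 · 5 · 7.
In a cyclic group of order 70, there are φ(d) elements of order d for each divisor d of 70, and zero for non-divisors.
10 = 2 · 5 divides 70, and φ(10) = 4.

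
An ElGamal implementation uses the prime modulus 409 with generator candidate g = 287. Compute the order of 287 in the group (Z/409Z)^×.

408

Since 287 ∈ (Z/409Z)^×, its order divides φ(409) = 409 − 1 = 408 = 2^3 · 3 · 17.
Divisors of 408: 1, 2, 3, 4, 6, 8, 12, 17, 24, 34, 51, 68, 102, 136, 204, 408.
Check 287^d mod 409 for each divisor in increasing order:
287^1 ≡ 287 (mod 409)
287^2 ≡ 160 (mod 409)
287^3 ≡ 112 (mod 409)
287^4 ≡ 242 (mod 409)
287^6 ≡ 274 (mod 409)
287^8 ≡ 77 (mod 409)
287^12 ≡ 229 (mod 409)
287^17 ≡ 183 (mod 409)
287^24 ≡ 89 (mod 409)
287^34 ≡ 360 (mod 409)
287^51 ≡ 31 (mod 409)
287^68 ≡ 356 (mod 409)
287^102 ≡ 143 (mod 409)
287^136 ≡ 355 (mod 409)
287^204 ≡ 408 (mod 409)
287^408 ≡ 1 (mod 409) ✓
Hence ord(287) = 408.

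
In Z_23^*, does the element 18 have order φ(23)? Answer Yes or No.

φ(23) = 23 − 1 = 22 = 2 · 11.
It suffices to check that the order of 18 is not a proper divisor of 22: compute 18^(22/q) for q ∈ {2, 11}.
18^11 ≡ 1 (mod 23)  [q = 2: ≡ 1 ✗]
18^2 ≡ 2 (mod 23)  [q = 11: ≢ 1 ✓]
The check at q = 2 fails, so 18 generates a proper subgroup.

No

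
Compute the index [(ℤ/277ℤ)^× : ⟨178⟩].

1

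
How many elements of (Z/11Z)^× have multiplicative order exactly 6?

φ(11) = 11 − 1 = 10 = 2 · 5.
(Z/11Z)^× is cyclic (|G| = 10); a cyclic group of order m has exactly φ(d) elements of each order d | m, and none otherwise.
Here 10 is not a multiple of 6, so there are no elements of order 6.

0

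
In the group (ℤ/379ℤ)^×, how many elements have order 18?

6

φ(379) = 379 − 1 = 378 = 2 · 3^3 · 7.
(Z/379Z)^× is cyclic (|G| = 378); a cyclic group of order m has exactly φ(d) elements of each order d | m, and none otherwise.
18 = 2 · 3^2 divides 378, and φ(18) = 6.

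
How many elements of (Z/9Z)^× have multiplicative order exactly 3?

2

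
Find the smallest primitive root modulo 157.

5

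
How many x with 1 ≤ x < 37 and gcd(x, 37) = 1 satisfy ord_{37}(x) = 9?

φ(37) = 37 − 1 = 36 = 2^2 · 3^2.
Since (Z/37Z)^× is cyclic of order 36, the number of elements of order d is φ(d) when d | 36 and 0 otherwise.
9 = 3^2 divides 36, and φ(9) = 6.

6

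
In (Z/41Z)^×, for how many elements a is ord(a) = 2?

1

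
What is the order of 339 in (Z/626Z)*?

39

Since 339 ∈ (Z/626Z)^×, its order divides φ(626) = φ(2)·φ(313) = 1·312 = 312 = 2^3 · 3 · 13.
Divisors of 312: 1, 2, 3, 4, 6, 8, 12, 13, 24, 26, 39, 52, 78, 104, 156, 312.
Evaluate successive powers at the divisors of 312:
339^1 ≡ 339 (mod 626)
339^2 ≡ 363 (mod 626)
339^3 ≡ 361 (mod 626)
339^4 ≡ 309 (mod 626)
339^6 ≡ 113 (mod 626)
339^8 ≡ 329 (mod 626)
339^12 ≡ 249 (mod 626)
339^13 ≡ 527 (mod 626)
339^24 ≡ 27 (mod 626)
339^26 ≡ 411 (mod 626)
339^39 ≡ 1 (mod 626) ✓
Hence ord(339) = 39.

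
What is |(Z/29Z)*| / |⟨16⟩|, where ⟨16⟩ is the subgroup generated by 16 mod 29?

4

By Lagrange's theorem, ord_29(16) divides φ(29) = 29 − 1 = 28 = 2^2 · 7.
Divisors of 28: 1, 2, 4, 7, 14, 28.
Compute 16^d (mod 29) for the divisors d until we hit 1:
16^1 ≡ 16
16^2 ≡ 24
16^4 ≡ 25
16^7 ≡ 1
The order of 16 is 7, so the subgroup it generates has 7 elements.
[(Z/29Z)^× : ⟨16⟩] = 28/7 = 4.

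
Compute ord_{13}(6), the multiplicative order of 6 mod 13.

12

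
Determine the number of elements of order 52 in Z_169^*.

φ(169) = φ(13^2) = 13·(13−1) = 156 = 2^2 · 3 · 13.
Since (Z/169Z)^× is cyclic of order 156, the number of elements of order d is φ(d) when d | 156 and 0 otherwise.
52 = 2^2 · 13 divides 156, and φ(52) = 24.

24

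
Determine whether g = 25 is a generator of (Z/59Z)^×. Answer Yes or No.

No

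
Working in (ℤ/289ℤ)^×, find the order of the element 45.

272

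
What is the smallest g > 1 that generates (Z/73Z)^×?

5

φ(73) = 73 − 1 = 72 = 2^3 · 3^2.
g is a primitive root iff g^(72/q) ≢ 1 (mod 73) for each prime q ∈ {2, 3}.
g = 2: 2^36 ≡ 1 — hits 1, so not a primitive root.
g = 3: 3^36 ≡ 1 — hits 1, so not a primitive root.
g = 4: 4^36 ≡ 1 — hits 1, so not a primitive root.
g = 5: 5^36 ≡ 72; 5^24 ≡ 8 — none is 1, so 5 is a primitive root.
So 5 is the smallest generator of (Z/73Z)^×.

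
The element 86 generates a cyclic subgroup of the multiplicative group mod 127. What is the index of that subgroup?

ord(86) | φ(127) = 127 − 1 = 126 = 2 · 3^2 · 7.
Divisors of 126: 1, 2, 3, 6, 7, 9, 14, 18, 21, 42, 63, 126.
Test each divisor d:
86^1 ≡ 86 (mod 127)
86^2 ≡ 30 (mod 127)
86^3 ≡ 40 (mod 127)
86^6 ≡ 76 (mod 127)
86^7 ≡ 59 (mod 127)
86^9 ≡ 119 (mod 127)
86^14 ≡ 52 (mod 127)
86^18 ≡ 64 (mod 127)
86^21 ≡ 20 (mod 127)
86^42 ≡ 19 (mod 127)
86^63 ≡ 126 (mod 127)
86^126 ≡ 1 (mod 127) ✓
Thus |⟨86⟩| = ord(86) = 126.
The index is φ(127) / ord(86) = 126 / 126 = 1.

1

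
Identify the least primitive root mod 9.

2

φ(9) = φ(3^2) = 3·(3−1) = 6 = 2 · 3.
g is a primitive root iff g^(6/q) ≢ 1 (mod 9) for each prime q ∈ {2, 3}.
g = 2: 2^3 ≡ 8; 2^2 ≡ 4 — none is 1, so 2 is a primitive root.
The smallest primitive root modulo 9 is 2.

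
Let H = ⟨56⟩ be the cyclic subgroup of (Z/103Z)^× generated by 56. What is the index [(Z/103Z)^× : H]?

By Lagrange's theorem, ord_103(56) divides φ(103) = 103 − 1 = 102 = 2 · 3 · 17.
Divisors of 102: 1, 2, 3, 6, 17, 34, 51, 102.
Evaluate successive powers at the divisors of 102:
56^1 ≡ 56
56^2 ≡ 46
56^3 ≡ 1
So ord_103(56) = 3, hence |⟨56⟩| = 3.
The index is φ(103) / ord(56) = 102 / 3 = 34.

34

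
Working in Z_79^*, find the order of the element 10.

13

The order of 10 must divide φ(79) = 79 − 1 = 78 = 2 · 3 · 13.
Divisors of 78: 1, 2, 3, 6, 13, 26, 39, 78.
Check 10^d mod 79 for each divisor in increasing order:
10^1 ≡ 10 (mod 79)
10^2 ≡ 21 (mod 79)
10^3 ≡ 52 (mod 79)
10^6 ≡ 18 (mod 79)
10^13 ≡ 1 (mod 79) ✓
Hence ord(10) = 13.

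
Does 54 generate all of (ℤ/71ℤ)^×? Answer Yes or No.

No

φ(71) = 71 − 1 = 70 = 2 · 5 · 7.
An element g generates (Z/71Z)^× iff g^(70/q) ≢ 1 (mod 71) for each prime q ∈ {2, 5, 7}.
54^35 ≡ 1 (mod 71)  [q = 2: ≡ 1 ✗]
54^14 ≡ 25 (mod 71)  [q = 5: ≢ 1 ✓]
54^10 ≡ 1 (mod 71)  [q = 7: ≡ 1 ✗]
Since 54^35 ≡ 1, the order of 54 divides 35 < 70, so 54 is not a primitive root.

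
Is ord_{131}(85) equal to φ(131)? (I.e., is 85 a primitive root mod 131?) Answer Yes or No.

Yes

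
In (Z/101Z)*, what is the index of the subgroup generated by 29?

ord(29) | φ(101) = 101 − 1 = 100 = 2^2 · 5^2.
Divisors of 100: 1, 2, 4, 5, 10, 20, 25, 50, 100.
Test each divisor d:
29^1 ≡ 29 (mod 101)
29^2 ≡ 33 (mod 101)
29^4 ≡ 79 (mod 101)
29^5 ≡ 69 (mod 101)
29^10 ≡ 14 (mod 101)
29^20 ≡ 95 (mod 101)
29^25 ≡ 91 (mod 101)
29^50 ≡ 100 (mod 101)
29^100 ≡ 1 (mod 101) ✓
The order of 29 is 100, so the subgroup it generates has 100 elements.
[(Z/101Z)^× : ⟨29⟩] = 100/100 = 1.

1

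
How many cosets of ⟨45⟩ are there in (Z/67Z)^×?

3

ord(45) | φ(67) = 67 − 1 = 66 = 2 · 3 · 11.
Divisors of 66: 1, 2, 3, 6, 11, 22, 33, 66.
Check 45^d mod 67 for each divisor in increasing order:
45^1 ≡ 45 (mod 67)
45^2 ≡ 15 (mod 67)
45^3 ≡ 5 (mod 67)
45^6 ≡ 25 (mod 67)
45^11 ≡ 66 (mod 67)
45^22 ≡ 1 (mod 67) ✓
So ord_67(45) = 22, hence |⟨45⟩| = 22.
The index is φ(67) / ord(45) = 66 / 22 = 3.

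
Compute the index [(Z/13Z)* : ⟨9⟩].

4

Since 9 ∈ (Z/13Z)^×, its order divides φ(13) = 13 − 1 = 12 = 2^2 · 3.
Divisors of 12: 1, 2, 3, 4, 6, 12.
Check 9^d mod 13 for each divisor in increasing order:
9^1 ≡ 9 (mod 13)
9^2 ≡ 3 (mod 13)
9^3 ≡ 1 (mod 13) ✓
The order of 9 is 3, so the subgroup it generates has 3 elements.
[(Z/13Z)^× : ⟨9⟩] = 12/3 = 4.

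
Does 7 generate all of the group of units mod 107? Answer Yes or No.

Yes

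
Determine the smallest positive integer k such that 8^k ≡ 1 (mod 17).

The order of 8 must divide φ(17) = 17 − 1 = 16 = 2^4.
Divisors of 16: 1, 2, 4, 8, 16.
Check 8^d mod 17 for each divisor in increasing order:
8^1 ≡ 8 (mod 17)
8^2 ≡ 13 (mod 17)
8^4 ≡ 16 (mod 17)
8^8 ≡ 1 (mod 17) ✓
Therefore the multiplicative order of 8 modulo 17 is 8.

8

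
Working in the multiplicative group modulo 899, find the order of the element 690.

The order of 690 must divide φ(899) = φ(29·31) = (29−1)·(31−1) = 28·30 = 840 = 2^3 · 3 · 5 · 7.
Divisors of 840: 1, 2, 3, 4, 5, 6, 7, 8, 10, 12, 14, 15, 20, 21, 24, 28, 30, 35, 40, 42, 56, 60, 70, 84, 105, 120, 140, 168, 210, 280, 420, 840.
Check 690^d mod 899 for each divisor in increasing order:
690^1 ≡ 690 (mod 899)
690^2 ≡ 529 (mod 899)
690^3 ≡ 16 (mod 899)
690^4 ≡ 252 (mod 899)
690^5 ≡ 373 (mod 899)
690^6 ≡ 256 (mod 899)
690^7 ≡ 436 (mod 899)
690^8 ≡ 574 (mod 899)
690^10 ≡ 683 (mod 899)
690^12 ≡ 808 (mod 899)
690^14 ≡ 407 (mod 899)
690^15 ≡ 342 (mod 899)
690^20 ≡ 807 (mod 899)
690^21 ≡ 349 (mod 899)
690^24 ≡ 190 (mod 899)
690^28 ≡ 233 (mod 899)
690^30 ≡ 94 (mod 899)
690^35 ≡ 1 (mod 899) ✓
Hence ord(690) = 35.

35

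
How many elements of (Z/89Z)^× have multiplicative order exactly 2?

φ(89) = 89 − 1 = 88 = 2^3 · 11.
Since (Z/89Z)^× is cyclic of order 88, the number of elements of order d is φ(d) when d | 88 and 0 otherwise.
2 | 88, and φ(2) = 2 − 1 = 1.

1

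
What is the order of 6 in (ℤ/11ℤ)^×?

Since 6 ∈ (Z/11Z)^×, its order divides φ(11) = 11 − 1 = 10 = 2 · 5.
Divisors of 10: 1, 2, 5, 10.
Check 6^d mod 11 for each divisor in increasing order:
6^1 ≡ 6 (mod 11)
6^2 ≡ 3 (mod 11)
6^5 ≡ 10 (mod 11)
6^10 ≡ 1 (mod 11) ✓
The smallest such exponent is 10, so the order of 6 is 10.

10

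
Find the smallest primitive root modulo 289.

3

φ(289) = φ(17^2) = 17·(17−1) = 272 = 2^4 · 17.
g is a primitive root iff g^(272/q) ≢ 1 (mod 289) for each prime q ∈ {2, 17}.
g = 2: 2^136 ≡ 1 — hits 1, so not a primitive root.
g = 3: 3^136 ≡ 288; 3^16 ≡ 171 — none is 1, so 3 is a primitive root.
The smallest primitive root modulo 289 is 3.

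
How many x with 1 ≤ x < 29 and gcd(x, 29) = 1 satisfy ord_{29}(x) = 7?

6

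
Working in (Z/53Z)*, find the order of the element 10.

13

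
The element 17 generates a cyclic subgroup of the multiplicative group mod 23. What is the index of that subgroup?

1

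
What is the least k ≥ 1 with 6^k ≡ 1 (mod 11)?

Since 6 ∈ (Z/11Z)^×, its order divides φ(11) = 11 − 1 = 10 = 2 · 5.
Divisors of 10: 1, 2, 5, 10.
Check 6^d mod 11 for each divisor in increasing order:
6^1 ≡ 6 (mod 11)
6^2 ≡ 3 (mod 11)
6^5 ≡ 10 (mod 11)
6^10 ≡ 1 (mod 11) ✓
Hence ord(6) = 10.

10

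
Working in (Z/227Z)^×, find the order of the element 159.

113

By Lagrange's theorem, ord_227(159) divides φ(227) = 227 − 1 = 226 = 2 · 113.
Divisors of 226: 1, 2, 113, 226.
Evaluate successive powers at the divisors of 226:
159^1 ≡ 159 (mod 227)
159^2 ≡ 84 (mod 227)
159^113 ≡ 1 (mod 227) ✓
The smallest such exponent is 113, so the order of 159 is 113.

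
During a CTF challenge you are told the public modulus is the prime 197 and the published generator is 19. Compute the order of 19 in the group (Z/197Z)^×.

14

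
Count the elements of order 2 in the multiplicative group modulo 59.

φ(59) = 59 − 1 = 58 = 2 · 29.
(Z/59Z)^× is cyclic (|G| = 58); a cyclic group of order m has exactly φ(d) elements of each order d | m, and none otherwise.
2 | 58, and φ(2) = 2 − 1 = 1.

1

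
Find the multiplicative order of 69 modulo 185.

The order of 69 must divide φ(185) = φ(5·37) = (5−1)·(37−1) = 4·36 = 144 = 2^4 · 3^2.
Divisors of 144: 1, 2, 3, 4, 6, 8, 9, 12, 16, 18, 24, 36, 48, 72, 144.
Test each divisor d:
69^1 ≡ 69 (mod 185)
69^2 ≡ 136 (mod 185)
69^3 ≡ 134 (mod 185)
69^4 ≡ 181 (mod 185)
69^6 ≡ 11 (mod 185)
69^8 ≡ 16 (mod 185)
69^9 ≡ 179 (mod 185)
69^12 ≡ 121 (mod 185)
69^16 ≡ 71 (mod 185)
69^18 ≡ 36 (mod 185)
69^24 ≡ 26 (mod 185)
69^36 ≡ 1 (mod 185) ✓
The smallest such exponent is 36, so the order of 69 is 36.

36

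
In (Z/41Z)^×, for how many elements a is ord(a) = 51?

φ(41) = 41 − 1 = 40 = 2^3 · 5.
Since (Z/41Z)^× is cyclic of order 40, the number of elements of order d is φ(d) when d | 40 and 0 otherwise.
Since 51 ∤ 40, the count is 0.

0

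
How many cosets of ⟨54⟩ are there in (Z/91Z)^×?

6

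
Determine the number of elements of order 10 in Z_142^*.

4

φ(142) = φ(2)·φ(71) = 1·70 = 70 = 2 · 5 · 7.
(Z/142Z)^× is cyclic (|G| = 70); a cyclic group of order m has exactly φ(d) elements of each order d | m, and none otherwise.
10 = 2 · 5 divides 70, and φ(10) = 4.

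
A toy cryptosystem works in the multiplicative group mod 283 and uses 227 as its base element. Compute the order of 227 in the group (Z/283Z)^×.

141

ord(227) | φ(283) = 283 − 1 = 282 = 2 · 3 · 47.
Divisors of 282: 1, 2, 3, 6, 47, 94, 141, 282.
Compute 227^d (mod 283) for the divisors d until we hit 1:
227^1 ≡ 227 (mod 283)
227^2 ≡ 23 (mod 283)
227^3 ≡ 127 (mod 283)
227^6 ≡ 281 (mod 283)
227^47 ≡ 238 (mod 283)
227^94 ≡ 44 (mod 283)
227^141 ≡ 1 (mod 283) ✓
So ord_283(227) = 141.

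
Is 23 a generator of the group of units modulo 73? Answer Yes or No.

No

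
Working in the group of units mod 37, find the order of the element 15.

36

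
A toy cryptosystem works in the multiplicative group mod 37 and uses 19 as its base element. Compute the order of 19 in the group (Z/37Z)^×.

36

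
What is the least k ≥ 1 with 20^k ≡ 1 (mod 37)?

The order of 20 must divide φ(37) = 37 − 1 = 36 = 2^2 · 3^2.
Divisors of 36: 1, 2, 3, 4, 6, 9, 12, 18, 36.
Check 20^d mod 37 for each divisor in increasing order:
20^1 ≡ 20
20^2 ≡ 30
20^3 ≡ 8
20^4 ≡ 12
20^6 ≡ 27
20^9 ≡ 31
20^12 ≡ 26
20^18 ≡ 36
20^36 ≡ 1
The smallest such exponent is 36, so the order of 20 is 36.

36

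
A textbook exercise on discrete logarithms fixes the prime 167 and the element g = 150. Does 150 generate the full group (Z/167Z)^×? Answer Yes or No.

No

φ(167) = 167 − 1 = 166 = 2 · 83.
An element g generates (Z/167Z)^× iff g^(166/q) ≢ 1 (mod 167) for each prime q ∈ {2, 83}.
150^83 ≡ 1 (mod 167)  [q = 2: ≡ 1 ✗]
150^2 ≡ 122 (mod 167)  [q = 83: ≢ 1 ✓]
150^83 ≡ 1 shows ord(150) | 83, strictly less than φ(167); not a primitive root.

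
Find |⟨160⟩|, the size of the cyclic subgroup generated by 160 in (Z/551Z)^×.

84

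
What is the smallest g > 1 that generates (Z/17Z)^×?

φ(17) = 17 − 1 = 16 = 2^4.
g is a primitive root iff g^(16/q) ≢ 1 (mod 17) for each prime q ∈ {2}.
g = 2: 2^8 ≡ 1 — hits 1, so not a primitive root.
g = 3: 3^8 ≡ 16 — none is 1, so 3 is a primitive root.
So 3 is the smallest generator of (Z/17Z)^×.

3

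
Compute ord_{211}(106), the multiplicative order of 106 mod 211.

210

By Lagrange's theorem, ord_211(106) divides φ(211) = 211 − 1 = 210 = 2 · 3 · 5 · 7.
Divisors of 210: 1, 2, 3, 5, 6, 7, 10, 14, 15, 21, 30, 35, 42, 70, 105, 210.
Compute 106^d (mod 211) for the divisors d until we hit 1:
106^1 ≡ 106
106^2 ≡ 53
106^3 ≡ 132
106^5 ≡ 33
106^6 ≡ 122
106^7 ≡ 61
106^10 ≡ 34
106^14 ≡ 134
106^15 ≡ 67
106^21 ≡ 156
106^30 ≡ 58
106^35 ≡ 15
106^42 ≡ 71
106^70 ≡ 14
106^105 ≡ 210
106^210 ≡ 1
Hence ord(106) = 210.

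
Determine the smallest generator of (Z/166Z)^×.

5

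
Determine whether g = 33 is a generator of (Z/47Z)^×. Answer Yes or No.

Yes

φ(47) = 47 − 1 = 46 = 2 · 23.
It suffices to check that the order of 33 is not a proper divisor of 46: compute 33^(46/q) for q ∈ {2, 23}.
33^23 ≡ 46 (mod 47)  [q = 2: ≢ 1 ✓]
33^2 ≡ 8 (mod 47)  [q = 23: ≢ 1 ✓]
None equal 1, so ord_47(33) = 46: 33 is a primitive root.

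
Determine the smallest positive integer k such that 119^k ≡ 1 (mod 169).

156

ord(119) | φ(169) = φ(13^2) = 13·(13−1) = 156 = 2^2 · 3 · 13.
Divisors of 156: 1, 2, 3, 4, 6, 12, 13, 26, 39, 52, 78, 156.
Check 119^d mod 169 for each divisor in increasing order:
119^1 ≡ 119 (mod 169)
119^2 ≡ 134 (mod 169)
119^3 ≡ 60 (mod 169)
119^4 ≡ 42 (mod 169)
119^6 ≡ 51 (mod 169)
119^12 ≡ 66 (mod 169)
119^13 ≡ 80 (mod 169)
119^26 ≡ 147 (mod 169)
119^39 ≡ 99 (mod 169)
119^52 ≡ 146 (mod 169)
119^78 ≡ 168 (mod 169)
119^156 ≡ 1 (mod 169) ✓
The smallest such exponent is 156, so the order of 119 is 156.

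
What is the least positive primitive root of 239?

7

φ(239) = 239 − 1 = 238 = 2 · 7 · 17.
Test candidates g = 2, 3, … against the prime factors q ∈ {2, 7, 17} of φ(239): g is a generator iff g^(238/q) ≢ 1 for every such q.
g = 2: 2^119 ≡ 1 — hits 1, so not a primitive root.
g = 3: 3^119 ≡ 1 — hits 1, so not a primitive root.
g = 4: 4^119 ≡ 1 — hits 1, so not a primitive root.
g = 5: 5^119 ≡ 1 — hits 1, so not a primitive root.
g = 6: 6^119 ≡ 1 — hits 1, so not a primitive root.
g = 7: 7^119 ≡ 238; 7^34 ≡ 24; 7^14 ≡ 211 — none is 1, so 7 is a primitive root.
So 7 is the smallest generator of (Z/239Z)^×.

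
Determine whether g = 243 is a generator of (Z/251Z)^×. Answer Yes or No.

No

φ(251) = 251 − 1 = 250 = 2 · 5^3.
It suffices to check that the order of 243 is not a proper divisor of 250: compute 243^(250/q) for q ∈ {2, 5}.
243^125 ≡ 1 (mod 251)  [q = 2: ≡ 1 ✗]
243^50 ≡ 1 (mod 251)  [q = 5: ≡ 1 ✗]
243^125 ≡ 1 shows ord(243) | 125, strictly less than φ(251); not a primitive root.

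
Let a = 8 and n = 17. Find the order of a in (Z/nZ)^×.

The order of 8 must divide φ(17) = 17 − 1 = 16 = 2^4.
Divisors of 16: 1, 2, 4, 8, 16.
Compute 8^d (mod 17) for the divisors d until we hit 1:
8^1 ≡ 8 (mod 17)
8^2 ≡ 13 (mod 17)
8^4 ≡ 16 (mod 17)
8^8 ≡ 1 (mod 17) ✓
Therefore the multiplicative order of 8 modulo 17 is 8.

8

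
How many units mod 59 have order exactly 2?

φ(59) = 59 − 1 = 58 = 2 · 29.
Since (Z/59Z)^× is cyclic of order 58, the number of elements of order d is φ(d) when d | 58 and 0 otherwise.
2 | 58, and φ(2) = 2 − 1 = 1.

1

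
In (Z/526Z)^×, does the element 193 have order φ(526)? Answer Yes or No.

Yes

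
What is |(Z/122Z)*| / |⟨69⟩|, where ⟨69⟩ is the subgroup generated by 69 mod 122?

3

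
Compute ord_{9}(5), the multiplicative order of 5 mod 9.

ord(5) | φ(9) = φ(3^2) = 3·(3−1) = 6 = 2 · 3.
Divisors of 6: 1, 2, 3, 6.
Evaluate successive powers at the divisors of 6:
5^1 ≡ 5 (mod 9)
5^2 ≡ 7 (mod 9)
5^3 ≡ 8 (mod 9)
5^6 ≡ 1 (mod 9) ✓
So ord_9(5) = 6.

6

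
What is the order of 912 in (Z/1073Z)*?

252

Since 912 ∈ (Z/1073Z)^×, its order divides φ(1073) = φ(29·37) = (29−1)·(37−1) = 28·36 = 1008 = 2^4 · 3^2 · 7.
Divisors of 1008: 1, 2, 3, 4, 6, 7, 8, 9, 12, 14, 16, 18, 21, 24, 28, 36, 42, 48, 56, 63, 72, 84, 112, 126, 144, 168, 252, 336, 504, 1008.
Evaluate successive powers at the divisors of 1008:
912^1 ≡ 912
912^2 ≡ 169
912^3 ≡ 689
912^4 ≡ 663
912^6 ≡ 455
912^7 ≡ 782
912^8 ≡ 712
912^9 ≡ 179
912^12 ≡ 1009
912^14 ≡ 987
912^16 ≡ 488
912^18 ≡ 924
912^21 ≡ 347
912^24 ≡ 877
912^28 ≡ 958
912^36 ≡ 741
912^42 ≡ 233
912^48 ≡ 861
912^56 ≡ 349
912^63 ≡ 376
912^72 ≡ 778
912^84 ≡ 639
912^112 ≡ 552
912^126 ≡ 813
912^144 ≡ 112
912^168 ≡ 581
912^252 ≡ 1
The smallest such exponent is 252, so the order of 912 is 252.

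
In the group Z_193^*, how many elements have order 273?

0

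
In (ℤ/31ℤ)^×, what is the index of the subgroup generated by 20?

2

By Lagrange's theorem, ord_31(20) divides φ(31) = 31 − 1 = 30 = 2 · 3 · 5.
Divisors of 30: 1, 2, 3, 5, 6, 10, 15, 30.
Test each divisor d:
20^1 ≡ 20 (mod 31)
20^2 ≡ 28 (mod 31)
20^3 ≡ 2 (mod 31)
20^5 ≡ 25 (mod 31)
20^6 ≡ 4 (mod 31)
20^10 ≡ 5 (mod 31)
20^15 ≡ 1 (mod 31) ✓
So ord_31(20) = 15, hence |⟨20⟩| = 15.
Index = |(Z/31Z)^×| / |⟨20⟩| = 30 / 15 = 2.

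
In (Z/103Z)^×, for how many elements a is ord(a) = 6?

φ(103) = 103 − 1 = 102 = 2 · 3 · 17.
Since (Z/103Z)^× is cyclic of order 102, the number of elements of order d is φ(d) when d | 102 and 0 otherwise.
6 = 2 · 3 divides 102, and φ(6) = 2.

2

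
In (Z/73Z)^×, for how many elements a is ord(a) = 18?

6

φ(73) = 73 − 1 = 72 = 2^3 · 3^2.
Since (Z/73Z)^× is cyclic of order 72, the number of elements of order d is φ(d) when d | 72 and 0 otherwise.
18 = 2 · 3^2 divides 72, and φ(18) = 6.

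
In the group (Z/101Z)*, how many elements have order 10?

4

φ(101) = 101 − 1 = 100 = 2^2 · 5^2.
Since (Z/101Z)^× is cyclic of order 100, the number of elements of order d is φ(d) when d | 100 and 0 otherwise.
10 = 2 · 5 divides 100, and φ(10) = 4.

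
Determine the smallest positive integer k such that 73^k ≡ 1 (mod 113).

16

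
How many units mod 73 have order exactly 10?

0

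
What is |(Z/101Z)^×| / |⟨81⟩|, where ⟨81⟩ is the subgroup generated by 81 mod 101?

4

Since 81 ∈ (Z/101Z)^×, its order divides φ(101) = 101 − 1 = 100 = 2^2 · 5^2.
Divisors of 100: 1, 2, 4, 5, 10, 20, 25, 50, 100.
Test each divisor d:
81^1 ≡ 81
81^2 ≡ 97
81^4 ≡ 16
81^5 ≡ 84
81^10 ≡ 87
81^20 ≡ 95
81^25 ≡ 1
So ord_101(81) = 25, hence |⟨81⟩| = 25.
Index = |(Z/101Z)^×| / |⟨81⟩| = 100 / 25 = 4.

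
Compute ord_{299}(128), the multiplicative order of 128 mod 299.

132

ord(128) | φ(299) = φ(13·23) = (13−1)·(23−1) = 12·22 = 264 = 2^3 · 3 · 11.
Divisors of 264: 1, 2, 3, 4, 6, 8, 11, 12, 22, 24, 33, 44, 66, 88, 132, 264.
Evaluate successive powers at the divisors of 264:
128^1 ≡ 128 (mod 299)
128^2 ≡ 238 (mod 299)
128^3 ≡ 265 (mod 299)
128^4 ≡ 133 (mod 299)
128^6 ≡ 259 (mod 299)
128^8 ≡ 48 (mod 299)
128^11 ≡ 162 (mod 299)
128^12 ≡ 105 (mod 299)
128^22 ≡ 231 (mod 299)
128^24 ≡ 261 (mod 299)
128^33 ≡ 47 (mod 299)
128^44 ≡ 139 (mod 299)
128^66 ≡ 116 (mod 299)
128^88 ≡ 185 (mod 299)
128^132 ≡ 1 (mod 299) ✓
Hence ord(128) = 132.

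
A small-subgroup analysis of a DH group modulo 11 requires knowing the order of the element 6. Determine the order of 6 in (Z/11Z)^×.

10

ord(6) | φ(11) = 11 − 1 = 10 = 2 · 5.
Divisors of 10: 1, 2, 5, 10.
Compute 6^d (mod 11) for the divisors d until we hit 1:
6^1 ≡ 6 (mod 11)
6^2 ≡ 3 (mod 11)
6^5 ≡ 10 (mod 11)
6^10 ≡ 1 (mod 11) ✓
Hence ord(6) = 10.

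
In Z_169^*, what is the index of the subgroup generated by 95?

2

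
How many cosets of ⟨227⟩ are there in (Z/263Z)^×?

1

ord(227) | φ(263) = 263 − 1 = 262 = 2 · 131.
Divisors of 262: 1, 2, 131, 262.
Check 227^d mod 263 for each divisor in increasing order:
227^1 ≡ 227
227^2 ≡ 244
227^131 ≡ 262
227^262 ≡ 1
So ord_263(227) = 262, hence |⟨227⟩| = 262.
Index = |(Z/263Z)^×| / |⟨227⟩| = 262 / 262 = 1.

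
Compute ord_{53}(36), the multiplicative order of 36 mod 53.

13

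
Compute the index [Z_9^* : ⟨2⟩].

Since 2 ∈ (Z/9Z)^×, its order divides φ(9) = φ(3^2) = 3·(3−1) = 6 = 2 · 3.
Divisors of 6: 1, 2, 3, 6.
Compute 2^d (mod 9) for the divisors d until we hit 1:
2^1 ≡ 2
2^2 ≡ 4
2^3 ≡ 8
2^6 ≡ 1
Thus |⟨2⟩| = ord(2) = 6.
Index = |(Z/9Z)^×| / |⟨2⟩| = 6 / 6 = 1.

1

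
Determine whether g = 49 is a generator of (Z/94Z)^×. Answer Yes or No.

φ(94) = φ(2)·φ(47) = 1·46 = 46 = 2 · 23.
It suffices to check that the order of 49 is not a proper divisor of 46: compute 49^(46/q) for q ∈ {2, 23}.
49^23 ≡ 1 (mod 94)  [q = 2: ≡ 1 ✗]
49^2 ≡ 51 (mod 94)  [q = 23: ≢ 1 ✓]
49^23 ≡ 1 shows ord(49) | 23, strictly less than φ(94); not a primitive root.

No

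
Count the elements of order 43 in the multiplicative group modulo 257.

0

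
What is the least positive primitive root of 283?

3

φ(283) = 283 − 1 = 282 = 2 · 3 · 47.
Test candidates g = 2, 3, … against the prime factors q ∈ {2, 3, 47} of φ(283): g is a generator iff g^(282/q) ≢ 1 for every such q.
g = 2: 2^141 ≡ 282; 2^94 ≡ 1 — hits 1, so not a primitive root.
g = 3: 3^141 ≡ 282; 3^94 ≡ 238; 3^6 ≡ 163 — none is 1, so 3 is a primitive root.
The smallest primitive root modulo 283 is 3.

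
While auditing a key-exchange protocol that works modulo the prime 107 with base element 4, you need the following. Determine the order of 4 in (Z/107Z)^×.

53

Since 4 ∈ (Z/107Z)^×, its order divides φ(107) = 107 − 1 = 106 = 2 · 53.
Divisors of 106: 1, 2, 53, 106.
Test each divisor d:
4^1 ≡ 4 (mod 107)
4^2 ≡ 16 (mod 107)
4^53 ≡ 1 (mod 107) ✓
So ord_107(4) = 53.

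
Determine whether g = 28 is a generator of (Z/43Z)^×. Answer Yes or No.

Yes

φ(43) = 43 − 1 = 42 = 2 · 3 · 7.
It suffices to check that the order of 28 is not a proper divisor of 42: compute 28^(42/q) for q ∈ {2, 3, 7}.
28^21 ≡ 42 (mod 43)  [q = 2: ≢ 1 ✓]
28^14 ≡ 6 (mod 43)  [q = 3: ≢ 1 ✓]
28^6 ≡ 11 (mod 43)  [q = 7: ≢ 1 ✓]
All checks pass, so 28 has order 42 and is a primitive root modulo 43.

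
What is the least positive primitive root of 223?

φ(223) = 223 − 1 = 222 = 2 · 3 · 37.
Test candidates g = 2, 3, … against the prime factors q ∈ {2, 3, 37} of φ(223): g is a generator iff g^(222/q) ≢ 1 for every such q.
g = 2: 2^111 ≡ 1 — hits 1, so not a primitive root.
g = 3: 3^111 ≡ 222; 3^74 ≡ 183; 3^6 ≡ 60 — none is 1, so 3 is a primitive root.
The smallest primitive root modulo 223 is 3.

3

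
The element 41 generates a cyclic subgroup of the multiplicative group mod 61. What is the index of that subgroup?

Since 41 ∈ (Z/61Z)^×, its order divides φ(61) = 61 − 1 = 60 = 2^2 · 3 · 5.
Divisors of 60: 1, 2, 3, 4, 5, 6, 10, 12, 15, 20, 30, 60.
Compute 41^d (mod 61) for the divisors d until we hit 1:
41^1 ≡ 41 (mod 61)
41^2 ≡ 34 (mod 61)
41^3 ≡ 52 (mod 61)
41^4 ≡ 58 (mod 61)
41^5 ≡ 60 (mod 61)
41^6 ≡ 20 (mod 61)
41^10 ≡ 1 (mod 61) ✓
Thus |⟨41⟩| = ord(41) = 10.
Index = |(Z/61Z)^×| / |⟨41⟩| = 60 / 10 = 6.

6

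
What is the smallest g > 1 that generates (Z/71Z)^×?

7

φ(71) = 71 − 1 = 70 = 2 · 5 · 7.
g is a primitive root iff g^(70/q) ≢ 1 (mod 71) for each prime q ∈ {2, 5, 7}.
g = 2: 2^35 ≡ 1 — hits 1, so not a primitive root.
g = 3: 3^35 ≡ 1 — hits 1, so not a primitive root.
g = 4: 4^35 ≡ 1 — hits 1, so not a primitive root.
g = 5: 5^35 ≡ 1 — hits 1, so not a primitive root.
g = 6: 6^35 ≡ 1 — hits 1, so not a primitive root.
g = 7: 7^35 ≡ 70; 7^14 ≡ 54; 7^10 ≡ 45 — none is 1, so 7 is a primitive root.
Hence the least primitive root of 71 is 7.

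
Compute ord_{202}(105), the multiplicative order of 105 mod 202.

50

By Lagrange's theorem, ord_202(105) divides φ(202) = φ(2)·φ(101) = 1·100 = 100 = 2^2 · 5^2.
Divisors of 100: 1, 2, 4, 5, 10, 20, 25, 50, 100.
Test each divisor d:
105^1 ≡ 105
105^2 ≡ 117
105^4 ≡ 155
105^5 ≡ 115
105^10 ≡ 95
105^20 ≡ 137
105^25 ≡ 201
105^50 ≡ 1
Therefore the multiplicative order of 105 modulo 202 is 50.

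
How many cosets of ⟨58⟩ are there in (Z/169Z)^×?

1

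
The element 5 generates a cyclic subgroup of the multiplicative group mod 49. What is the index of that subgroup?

1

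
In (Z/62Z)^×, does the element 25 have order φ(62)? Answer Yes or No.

No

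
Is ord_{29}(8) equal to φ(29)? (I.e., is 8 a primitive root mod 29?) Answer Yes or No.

φ(29) = 29 − 1 = 28 = 2^2 · 7.
8 is a primitive root mod 29 iff 8^(φ(29)/q) ≢ 1 for every prime q | φ(29), i.e. q ∈ {2, 7}.
8^14 ≡ 28 (mod 29)  [q = 2: ≢ 1 ✓]
8^4 ≡ 7 (mod 29)  [q = 7: ≢ 1 ✓]
Every test exponent gives a nontrivial residue, hence 8 generates the full group.

Yes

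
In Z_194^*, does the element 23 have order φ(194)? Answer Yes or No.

Yes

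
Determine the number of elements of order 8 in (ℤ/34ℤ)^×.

4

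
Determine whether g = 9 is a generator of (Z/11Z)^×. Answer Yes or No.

No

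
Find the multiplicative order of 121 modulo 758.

27

By Lagrange's theorem, ord_758(121) divides φ(758) = φ(2)·φ(379) = 1·378 = 378 = 2 · 3^3 · 7.
Divisors of 378: 1, 2, 3, 6, 7, 9, 14, 18, 21, 27, 42, 54, 63, 126, 189, 378.
Test each divisor d:
121^1 ≡ 121 (mod 758)
121^2 ≡ 239 (mod 758)
121^3 ≡ 115 (mod 758)
121^6 ≡ 339 (mod 758)
121^7 ≡ 87 (mod 758)
121^9 ≡ 327 (mod 758)
121^14 ≡ 747 (mod 758)
121^18 ≡ 51 (mod 758)
121^21 ≡ 559 (mod 758)
121^27 ≡ 1 (mod 758) ✓
So ord_758(121) = 27.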